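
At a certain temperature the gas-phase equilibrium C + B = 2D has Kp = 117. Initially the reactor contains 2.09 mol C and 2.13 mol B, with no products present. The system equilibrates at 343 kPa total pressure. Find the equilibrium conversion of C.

X = 0.852

Take 2.09 mol C as basis and let X be its fractional conversion, so ξ = 2.09X.
Mole table: n_C = 2.09 − 2.09X; n_B = 2.13 − 2.09X; n_D = 4.18X.
Since Δν = 0, n_T = 4.22 throughout.
Mole fractions y_i = n_i/n_T; Kp = p_D^2 / (p_C p_B) with p_i = y_i·P.
Equating to 117 and solving on 0 < X < 1: X = 0.852.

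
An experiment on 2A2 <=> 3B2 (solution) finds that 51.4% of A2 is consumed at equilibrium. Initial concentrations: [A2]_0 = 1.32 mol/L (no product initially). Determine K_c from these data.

K_c = 2.56 mol/L

Let X = conversion of A2.
Concentrations: [A2] = 1.32 − 1.32X; [B2] = 1.98X.
At X = 0.514: [A2] = 0.642, [B2] = 1.02.
K_c = [B2]^3 / ([A2]^2) = 2.56 mol/L.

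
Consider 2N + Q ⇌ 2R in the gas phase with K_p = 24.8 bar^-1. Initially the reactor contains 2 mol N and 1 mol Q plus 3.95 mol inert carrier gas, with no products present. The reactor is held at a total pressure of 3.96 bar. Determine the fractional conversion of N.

Basis: 2 mol N initially; let X = conversion of N. Extent ξ = X.
Mole table: n_N = 2 − 2X; n_Q = 1 − X; n_R = 2X; n_I = 3.95 (inert).
Summing: n_T = 6.95 − X.
With p_i = (n_i/n_T)P, K_p = p_R^2 / (p_N^2 p_Q).
Setting this equal to 24.8 bar^-1 and taking the physical root (0 < X < 1) gives X = 0.689.

X = 0.689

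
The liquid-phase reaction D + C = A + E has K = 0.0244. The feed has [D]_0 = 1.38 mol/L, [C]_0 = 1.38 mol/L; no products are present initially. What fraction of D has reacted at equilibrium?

Let X = conversion of D; extent ξ = 1.38·X mol/L.
Concentrations: [D] = 1.38 − 1.38X; [C] = 1.38 − 1.38X; [A] = 1.38X; [E] = 1.38X.
K = [A] [E] / ([D] [C]).
This equals 0.0244 at X = 0.135 (the root in 0 < X < 1).

X = 0.135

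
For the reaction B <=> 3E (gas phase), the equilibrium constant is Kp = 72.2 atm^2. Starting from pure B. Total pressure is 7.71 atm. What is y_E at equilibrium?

y_E = 0.708

Take 1 mol B as basis and let X be its fractional conversion, so ξ = X.
Mole table: n_B = 1 − X; n_E = 3X.
Summing: n_T = 1 + 2X.
With p_i = (n_i/n_T)P, Kp = p_E^3 / (p_B).
Substituting and setting equal to 72.2 atm^2 gives a polynomial in X; the root in (0,1) is X = 0.447.
Then n_E = 1.34, n_T = 1.89, so y_E = 0.708.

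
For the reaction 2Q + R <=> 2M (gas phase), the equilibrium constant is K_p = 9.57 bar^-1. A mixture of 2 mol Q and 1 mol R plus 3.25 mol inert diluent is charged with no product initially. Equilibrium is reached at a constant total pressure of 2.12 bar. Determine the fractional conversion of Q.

X = 0.557

Basis: 2 mol Q initially; let X = conversion of Q. Extent ξ = X.
Mole table: n_Q = 2 − 2X; n_R = 1 − X; n_M = 2X; n_I = 3.25 (inert).
n_T = Σnᵢ = 6.25 − X.
With p_i = (n_i/n_T)P, K_p = p_M^2 / (p_Q^2 p_R).
Setting this equal to 9.57 bar^-1 and taking the physical root (0 < X < 1) gives X = 0.557.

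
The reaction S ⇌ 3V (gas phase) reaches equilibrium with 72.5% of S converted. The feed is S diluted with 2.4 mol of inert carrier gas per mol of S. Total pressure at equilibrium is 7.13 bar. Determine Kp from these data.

Let X = conversion of S (basis 1 mol S); extent of reaction ξ = X.
Species balance: n_S = 1 − X; n_V = 3X; n_I = 2.4 (inert).
Summing: n_T = 3.4 + 2X.
At X = 0.725: n_S = 0.275, n_V = 2.17, n_T = 4.85.
p_i = (n_i/n_T)·P. Kp = p_V^3 / (p_S) = 80.9 bar^2.

Kp = 80.9 bar^2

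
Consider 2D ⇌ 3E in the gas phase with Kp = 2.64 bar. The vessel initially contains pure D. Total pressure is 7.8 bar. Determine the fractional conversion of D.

Take 1 mol D as basis and let X be its fractional conversion, so ξ = 0.5X.
At extent ξ: n_D = 1 − X; n_E = 1.5X.
n_T = Σnᵢ = 1 + 0.5X.
y_i = n_i/n_T, p_i = y_i·P. Kp = p_E^3 / (p_D^2).
Setting this equal to 2.64 bar and taking the physical root (0 < X < 1) gives X = 0.363.

X = 0.363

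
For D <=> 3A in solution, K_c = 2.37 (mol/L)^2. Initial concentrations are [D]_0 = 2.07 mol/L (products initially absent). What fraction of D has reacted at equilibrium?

X = 0.249

Let X = conversion of D; extent ξ = 2.07·X mol/L.
Concentrations: [D] = 2.07 − 2.07X; [A] = 6.21X.
K_c = [A]^3 / ([D]).
Equating to 2.37 (mol/L)^2: the physical root is X = 0.249.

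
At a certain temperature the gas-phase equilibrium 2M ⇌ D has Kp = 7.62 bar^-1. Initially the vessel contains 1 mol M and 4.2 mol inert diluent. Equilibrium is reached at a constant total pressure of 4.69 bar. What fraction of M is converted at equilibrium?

X = 0.772

Basis: 1 mol M initially; let X = conversion of M. Extent ξ = 0.5X.
Mole table: n_M = 1 − X; n_D = 0.5X; n_I = 4.2 (inert).
n_T = Σnᵢ = 5.2 − 0.5X.
With p_i = (n_i/n_T)P, Kp = p_D / (p_M^2).
Equating to 7.62 bar^-1 and solving on 0 < X < 1: X = 0.772.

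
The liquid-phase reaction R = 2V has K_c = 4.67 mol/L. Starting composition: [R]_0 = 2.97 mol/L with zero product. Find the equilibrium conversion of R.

X = 0.461

Let X = conversion of R; extent ξ = 2.97·X mol/L.
Concentrations: [R] = 2.97 − 2.97X; [V] = 5.94X.
K_c = [V]^2 / ([R]).
Solving K_c = 4.67 for X ∈ (0,1): X = 0.461.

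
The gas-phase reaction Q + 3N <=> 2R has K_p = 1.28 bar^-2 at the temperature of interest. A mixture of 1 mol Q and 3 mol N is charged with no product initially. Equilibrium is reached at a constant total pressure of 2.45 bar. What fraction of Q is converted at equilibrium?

X = 0.534

Take 1 mol Q as basis and let X be its fractional conversion, so ξ = X.
Moles: n_Q = 1 − X; n_N = 3 − 3X; n_R = 2X.
Total moles n_T = 4 − 2X.
y_i = n_i/n_T, p_i = y_i·P. K_p = p_R^2 / (p_Q p_N^3).
Setting this equal to 1.28 bar^-2 and taking the physical root (0 < X < 1) gives X = 0.534.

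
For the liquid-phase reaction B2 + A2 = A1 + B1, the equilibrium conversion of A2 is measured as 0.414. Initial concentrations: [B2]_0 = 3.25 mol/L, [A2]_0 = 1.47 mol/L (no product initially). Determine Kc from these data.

Let X = conversion of A2.
Concentrations: [B2] = 3.25 − 1.47X; [A2] = 1.47 − 1.47X; [A1] = 1.47X; [B1] = 1.47X.
At X = 0.414: [B2] = 2.64, [A2] = 0.861, [A1] = 0.609, [B1] = 0.609.
Kc = [A1] [B1] / ([B2] [A2]) = 0.163.

Kc = 0.163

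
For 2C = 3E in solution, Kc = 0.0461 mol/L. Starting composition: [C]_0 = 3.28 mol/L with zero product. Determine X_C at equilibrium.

X = 0.145

Let X = conversion of C; extent ξ = 3.28X/2 mol/L.
Concentrations: [C] = 3.28 − 3.28X; [E] = 4.92X.
Kc = [E]^3 / ([C]^2).
This equals 0.0461 at X = 0.145 (the root in 0 < X < 1).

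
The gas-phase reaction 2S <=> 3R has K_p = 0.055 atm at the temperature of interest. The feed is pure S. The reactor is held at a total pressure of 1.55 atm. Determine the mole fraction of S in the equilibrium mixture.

y_S = 0.733

Basis: 1 mol S initially; let X = conversion of S. Extent ξ = 0.5X.
Species balance: n_S = 1 − X; n_R = 1.5X.
n_T = Σnᵢ = 1 + 0.5X.
Mole fractions y_i = n_i/n_T; K_p = p_R^3 / (p_S^2) with p_i = y_i·P.
Equating to 0.055 atm and solving on 0 < X < 1: X = 0.195.
Then n_S = 0.805, n_T = 1.1, so y_S = 0.733.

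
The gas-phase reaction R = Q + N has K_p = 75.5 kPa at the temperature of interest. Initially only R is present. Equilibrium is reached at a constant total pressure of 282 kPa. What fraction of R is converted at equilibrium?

Basis: 1 mol R initially; let X = conversion of R. Extent ξ = X.
At extent ξ: n_R = 1 − X; n_Q = X; n_N = X.
Total moles n_T = 1 + X.
With p_i = (n_i/n_T)P, K_p = p_Q p_N / (p_R).
Equating to 75.5 kPa and solving on 0 < X < 1: X = 0.460.

X = 0.460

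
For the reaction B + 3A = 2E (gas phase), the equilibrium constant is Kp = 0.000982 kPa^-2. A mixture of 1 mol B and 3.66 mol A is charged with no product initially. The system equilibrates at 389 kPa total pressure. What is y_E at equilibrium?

y_E = 0.587

Take 1 mol B as basis and let X be its fractional conversion, so ξ = X.
Moles: n_B = 1 − X; n_A = 3.66 − 3X; n_E = 2X.
Total moles n_T = 4.66 − 2X.
y_i = n_i/n_T, p_i = y_i·P. Kp = p_E^2 / (p_B p_A^3).
Setting this equal to 0.000982 kPa^-2 and taking the physical root (0 < X < 1) gives X = 0.861.
Then n_E = 1.72, n_T = 2.94, so y_E = 0.587.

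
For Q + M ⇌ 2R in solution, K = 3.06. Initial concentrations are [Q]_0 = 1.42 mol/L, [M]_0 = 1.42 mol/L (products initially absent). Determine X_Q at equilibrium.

X = 0.467

Let X = conversion of Q; extent ξ = 1.42·X mol/L.
Concentrations: [Q] = 1.42 − 1.42X; [M] = 1.42 − 1.42X; [R] = 2.84X.
K = [R]^2 / ([Q] [M]).
Setting equal to 3.06 and solving for X on (0,1) gives X = 0.467.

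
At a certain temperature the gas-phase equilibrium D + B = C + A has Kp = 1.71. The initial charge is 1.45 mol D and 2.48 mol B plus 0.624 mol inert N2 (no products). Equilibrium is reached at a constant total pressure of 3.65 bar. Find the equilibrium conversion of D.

Take 1.45 mol D as basis and let X be its fractional conversion, so ξ = 1.45X.
Moles: n_D = 1.45 − 1.45X; n_B = 2.48 − 1.45X; n_C = 1.45X; n_A = 1.45X; n_I = 0.624 (inert).
Since Δν = 0, n_T = 4.55 throughout.
Mole fractions y_i = n_i/n_T; Kp = p_C p_A / (p_D p_B) with p_i = y_i·P.
Equating to 1.71 and solving on 0 < X < 1: X = 0.708.

X = 0.708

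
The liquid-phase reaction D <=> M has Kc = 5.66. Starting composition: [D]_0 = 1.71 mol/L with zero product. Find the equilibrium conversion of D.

Let X = conversion of D; extent ξ = 1.71·X mol/L.
Concentrations: [D] = 1.71 − 1.71X; [M] = 1.71X.
Kc = [M] / ([D]).
Setting equal to 5.66 and solving for X on (0,1) gives X = 0.850.

X = 0.850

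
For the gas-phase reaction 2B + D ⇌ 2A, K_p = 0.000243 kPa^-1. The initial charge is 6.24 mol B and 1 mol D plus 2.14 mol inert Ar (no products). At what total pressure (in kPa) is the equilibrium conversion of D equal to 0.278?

Take 1 mol D as basis and let X be its fractional conversion, so ξ = X.
At extent ξ: n_B = 6.24 − 2X; n_D = 1 − X; n_A = 2X; n_I = 2.14 (inert).
Total moles n_T = 9.38 − X.
K_p = p_A^2 / (p_B^2 p_D) with p_i = (n_i/n_T)·P.
At X = 0.278: the mole-fraction product g(X) = Π y_i^ν_i = 0.1206. Since K_p = g(X)·P^{-1}, P = (g/K_p)^(1/1) = (0.1206/0.000243)^(1/1) = 496 kPa.

P = 496 kPa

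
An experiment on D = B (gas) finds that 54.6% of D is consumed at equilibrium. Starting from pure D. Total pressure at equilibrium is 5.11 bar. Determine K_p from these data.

Let X = conversion of D (basis 1 mol D); extent of reaction ξ = X.
At extent ξ: n_D = 1 − X; n_B = X.
Total moles n_T = 1 (Δν = 0, constant).
At X = 0.546: n_D = 0.454, n_B = 0.546, n_T = 1.
p_i = (n_i/n_T)·P. K_p = p_B / (p_D) = 1.2.

K_p = 1.2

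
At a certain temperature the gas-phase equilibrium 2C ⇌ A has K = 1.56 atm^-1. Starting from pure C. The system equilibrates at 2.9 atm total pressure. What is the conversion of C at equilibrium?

Let X = conversion of C (basis 1 mol C); extent of reaction ξ = 0.5X.
Species balance: n_C = 1 − X; n_A = 0.5X.
Total moles n_T = 1 − 0.5X.
Mole fractions y_i = n_i/n_T; K = p_A / (p_C^2) with p_i = y_i·P.
Substituting and setting equal to 1.56 atm^-1 gives a polynomial in X; the root in (0,1) is X = 0.771.

X = 0.771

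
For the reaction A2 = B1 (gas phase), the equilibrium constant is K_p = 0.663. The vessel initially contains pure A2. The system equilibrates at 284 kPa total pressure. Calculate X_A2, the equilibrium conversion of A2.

Take 1 mol A2 as basis and let X be its fractional conversion, so ξ = X.
Species balance: n_A2 = 1 − X; n_B1 = X.
Since Δν = 0, n_T = 1 throughout.
y_i = n_i/n_T, p_i = y_i·P. K_p = p_B1 / (p_A2).
Substituting and setting equal to 0.663 gives a polynomial in X; the root in (0,1) is X = 0.399.

X = 0.399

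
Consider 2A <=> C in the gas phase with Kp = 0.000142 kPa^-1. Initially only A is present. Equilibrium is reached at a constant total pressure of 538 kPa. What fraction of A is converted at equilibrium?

X = 0.125

Let X = conversion of A (basis 1 mol A); extent of reaction ξ = 0.5X.
Moles: n_A = 1 − X; n_C = 0.5X.
Summing: n_T = 1 − 0.5X.
y_i = n_i/n_T, p_i = y_i·P. Kp = p_C / (p_A^2).
Substituting and setting equal to 0.000142 kPa^-1 gives a polynomial in X; the root in (0,1) is X = 0.125.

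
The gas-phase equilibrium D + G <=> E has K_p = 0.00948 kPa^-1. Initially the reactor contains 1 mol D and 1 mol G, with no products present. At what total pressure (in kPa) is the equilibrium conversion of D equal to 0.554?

Basis: 1 mol D initially; let X = conversion of D. Extent ξ = X.
At extent ξ: n_D = 1 − X; n_G = 1 − X; n_E = X.
Summing: n_T = 2 − X.
K_p = p_E / (p_D p_G) with p_i = (n_i/n_T)·P.
At X = 0.554: the mole-fraction product g(X) = Π y_i^ν_i = 4.027. Since K_p = g(X)·P^{-1}, P = (g/K_p)^(1/1) = (4.027/0.00948)^(1/1) = 425 kPa.

P = 425 kPa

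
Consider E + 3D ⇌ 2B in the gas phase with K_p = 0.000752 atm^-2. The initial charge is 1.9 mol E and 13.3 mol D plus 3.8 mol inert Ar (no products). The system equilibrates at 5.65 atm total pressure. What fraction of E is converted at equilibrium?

Take 1.9 mol E as basis and let X be its fractional conversion, so ξ = 1.9X.
Species balance: n_E = 1.9 − 1.9X; n_D = 13.3 − 5.7X; n_B = 3.8X; n_I = 3.8 (inert).
Total moles n_T = 19 − 3.8X.
Mole fractions y_i = n_i/n_T; K_p = p_B^2 / (p_E p_D^3) with p_i = y_i·P.
This yields a degree-4 equation in X; solving on (0,1), X = 0.127.

X = 0.127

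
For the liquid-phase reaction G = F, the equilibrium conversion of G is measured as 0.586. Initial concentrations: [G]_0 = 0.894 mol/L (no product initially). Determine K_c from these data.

K_c = 1.42

Let X = conversion of G.
Concentrations: [G] = 0.894 − 0.894X; [F] = 0.894X.
At X = 0.586: [G] = 0.37, [F] = 0.524.
K_c = [F] / ([G]) = 1.42.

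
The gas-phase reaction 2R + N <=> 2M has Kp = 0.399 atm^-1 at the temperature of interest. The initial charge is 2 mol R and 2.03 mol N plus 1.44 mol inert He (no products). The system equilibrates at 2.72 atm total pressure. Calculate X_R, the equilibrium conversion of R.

X = 0.373

Let X = conversion of R (basis 2 mol R); extent of reaction ξ = X.
Moles: n_R = 2 − 2X; n_N = 2.03 − X; n_M = 2X; n_I = 1.44 (inert).
n_T = Σnᵢ = 5.47 − X.
With p_i = (n_i/n_T)P, Kp = p_M^2 / (p_R^2 p_N).
Substituting and setting equal to 0.399 atm^-1 gives a polynomial in X; the root in (0,1) is X = 0.373.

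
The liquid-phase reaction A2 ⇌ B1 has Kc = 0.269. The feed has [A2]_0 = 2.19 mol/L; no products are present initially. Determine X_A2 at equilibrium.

X = 0.212

Let X = conversion of A2; extent ξ = 2.19·X mol/L.
Concentrations: [A2] = 2.19 − 2.19X; [B1] = 2.19X.
Kc = [B1] / ([A2]).
Solving Kc = 0.269 for X ∈ (0,1): X = 0.212.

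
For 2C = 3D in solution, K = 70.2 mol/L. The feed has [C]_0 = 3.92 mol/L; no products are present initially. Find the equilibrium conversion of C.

Let X = conversion of C; extent ξ = 3.92X/2 mol/L.
Concentrations: [C] = 3.92 − 3.92X; [D] = 5.88X.
K = [D]^3 / ([C]^2).
This equals 70.2 at X = 0.730 (the root in 0 < X < 1).

X = 0.730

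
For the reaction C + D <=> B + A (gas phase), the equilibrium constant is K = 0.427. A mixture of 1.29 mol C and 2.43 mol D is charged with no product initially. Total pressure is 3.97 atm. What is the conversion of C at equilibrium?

Take 1.29 mol C as basis and let X be its fractional conversion, so ξ = 1.29X.
Mole table: n_C = 1.29 − 1.29X; n_D = 2.43 − 1.29X; n_B = 1.29X; n_A = 1.29X.
Since Δν = 0, n_T = 3.72 throughout.
With p_i = (n_i/n_T)P, K = p_B p_A / (p_C p_D).
Substituting and setting equal to 0.427 gives a polynomial in X; the root in (0,1) is X = 0.525.

X = 0.525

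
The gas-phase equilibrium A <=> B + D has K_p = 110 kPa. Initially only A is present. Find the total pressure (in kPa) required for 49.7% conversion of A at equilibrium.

Take 1 mol A as basis and let X be its fractional conversion, so ξ = X.
Species balance: n_A = 1 − X; n_B = X; n_D = X.
n_T = Σnᵢ = 1 + X.
K_p = p_B p_D / (p_A) with p_i = (n_i/n_T)·P.
At X = 0.497: the mole-fraction product g(X) = Π y_i^ν_i = 0.328. Since K_p = g(X)·P^{1}, P = (K_p/g)^(1/1) = (110/0.328)^(1/1) = 335 kPa.

P = 335 kPa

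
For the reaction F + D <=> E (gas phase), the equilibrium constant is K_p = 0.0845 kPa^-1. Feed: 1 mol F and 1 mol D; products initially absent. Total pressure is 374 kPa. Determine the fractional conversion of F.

X = 0.825

Let X = conversion of F (basis 1 mol F); extent of reaction ξ = X.
Species balance: n_F = 1 − X; n_D = 1 − X; n_E = X.
Summing: n_T = 2 − X.
Mole fractions y_i = n_i/n_T; K_p = p_E / (p_F p_D) with p_i = y_i·P.
Substituting and setting equal to 0.0845 kPa^-1 gives a polynomial in X; the root in (0,1) is X = 0.825.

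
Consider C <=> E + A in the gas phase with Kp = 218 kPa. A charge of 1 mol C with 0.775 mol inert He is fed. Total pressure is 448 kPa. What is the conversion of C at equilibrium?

Take 1 mol C as basis and let X be its fractional conversion, so ξ = X.
At extent ξ: n_C = 1 − X; n_E = X; n_A = X; n_I = 0.775 (inert).
n_T = Σnᵢ = 1.77 + X.
y_i = n_i/n_T, p_i = y_i·P. Kp = p_E p_A / (p_C).
Setting this equal to 218 kPa and taking the physical root (0 < X < 1) gives X = 0.646.

X = 0.646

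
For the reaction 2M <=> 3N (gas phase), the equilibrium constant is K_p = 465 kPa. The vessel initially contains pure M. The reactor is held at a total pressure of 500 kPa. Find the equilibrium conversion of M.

X = 0.462

Take 1 mol M as basis and let X be its fractional conversion, so ξ = 0.5X.
Mole table: n_M = 1 − X; n_N = 1.5X.
Total moles n_T = 1 + 0.5X.
Mole fractions y_i = n_i/n_T; K_p = p_N^3 / (p_M^2) with p_i = y_i·P.
Equating to 465 kPa and solving on 0 < X < 1: X = 0.462.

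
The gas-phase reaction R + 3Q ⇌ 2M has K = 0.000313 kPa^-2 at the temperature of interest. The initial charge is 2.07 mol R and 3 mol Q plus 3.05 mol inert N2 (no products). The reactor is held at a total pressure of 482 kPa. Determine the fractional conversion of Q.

X = 0.685

Take 3 mol Q as basis and let X be its fractional conversion, so ξ = X.
At extent ξ: n_R = 2.07 − X; n_Q = 3 − 3X; n_M = 2X; n_I = 3.05 (inert).
Total moles n_T = 8.12 − 2X.
With p_i = (n_i/n_T)P, K = p_M^2 / (p_R p_Q^3).
Equating to 0.000313 kPa^-2 and solving on 0 < X < 1: X = 0.685.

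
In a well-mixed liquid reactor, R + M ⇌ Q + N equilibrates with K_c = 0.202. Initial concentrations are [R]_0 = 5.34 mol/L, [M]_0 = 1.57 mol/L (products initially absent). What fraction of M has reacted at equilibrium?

Let X = conversion of M; extent ξ = 1.57·X mol/L.
Concentrations: [R] = 5.34 − 1.57X; [M] = 1.57 − 1.57X; [Q] = 1.57X; [N] = 1.57X.
K_c = [Q] [N] / ([R] [M]).
Solving K_c = 0.202 for X ∈ (0,1): X = 0.525.

X = 0.525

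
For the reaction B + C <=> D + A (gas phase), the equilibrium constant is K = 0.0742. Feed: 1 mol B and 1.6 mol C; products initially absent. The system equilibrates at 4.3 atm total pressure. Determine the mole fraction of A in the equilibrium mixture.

Let X = conversion of B (basis 1 mol B); extent of reaction ξ = X.
Species balance: n_B = 1 − X; n_C = 1.6 − X; n_D = X; n_A = X.
Total moles n_T = 2.6 (Δν = 0, constant).
Mole fractions y_i = n_i/n_T; K = p_D p_A / (p_B p_C) with p_i = y_i·P.
Setting this equal to 0.0742 and taking the physical root (0 < X < 1) gives X = 0.269.
Then n_A = 0.269, n_T = 2.6, so y_A = 0.103.

y_A = 0.103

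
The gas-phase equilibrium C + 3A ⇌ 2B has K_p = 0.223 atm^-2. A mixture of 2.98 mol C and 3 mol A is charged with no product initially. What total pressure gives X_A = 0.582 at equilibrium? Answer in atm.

P = 5.46 atm

Basis: 3 mol A initially; let X = conversion of A. Extent ξ = X.
At extent ξ: n_C = 2.98 − X; n_A = 3 − 3X; n_B = 2X.
Summing: n_T = 5.98 − 2X.
K_p = p_B^2 / (p_C p_A^3) with p_i = (n_i/n_T)·P.
At X = 0.582: the mole-fraction product g(X) = Π y_i^ν_i = 6.646. Since K_p = g(X)·P^{-2}, P = (g/K_p)^(1/2) = (6.646/0.223)^(1/2) = 5.46 atm.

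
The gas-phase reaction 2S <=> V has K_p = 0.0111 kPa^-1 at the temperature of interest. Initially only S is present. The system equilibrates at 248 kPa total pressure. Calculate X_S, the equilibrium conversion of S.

Take 1 mol S as basis and let X be its fractional conversion, so ξ = 0.5X.
At extent ξ: n_S = 1 − X; n_V = 0.5X.
Summing: n_T = 1 − 0.5X.
With p_i = (n_i/n_T)P, K_p = p_V / (p_S^2).
Substituting and setting equal to 0.0111 kPa^-1 gives a polynomial in X; the root in (0,1) is X = 0.711.

X = 0.711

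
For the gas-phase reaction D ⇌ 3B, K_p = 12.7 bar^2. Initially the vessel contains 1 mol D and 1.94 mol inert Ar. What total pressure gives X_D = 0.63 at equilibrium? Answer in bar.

P = 3.5 bar

Basis: 1 mol D initially; let X = conversion of D. Extent ξ = X.
Mole table: n_D = 1 − X; n_B = 3X; n_I = 1.94 (inert).
Total moles n_T = 2.94 + 2X.
K_p = p_B^3 / (p_D) with p_i = (n_i/n_T)·P.
At X = 0.63: the mole-fraction product g(X) = Π y_i^ν_i = 1.034. Since K_p = g(X)·P^{2}, P = (K_p/g)^(1/2) = (12.7/1.034)^(1/2) = 3.5 bar.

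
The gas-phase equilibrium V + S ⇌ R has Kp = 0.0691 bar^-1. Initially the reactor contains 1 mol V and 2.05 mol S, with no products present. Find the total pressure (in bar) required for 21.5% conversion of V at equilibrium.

P = 6.12 bar

Let X = conversion of V (basis 1 mol V); extent of reaction ξ = X.
Moles: n_V = 1 − X; n_S = 2.05 − X; n_R = X.
n_T = Σnᵢ = 3.05 − X.
Kp = p_R / (p_V p_S) with p_i = (n_i/n_T)·P.
At X = 0.215: the mole-fraction product g(X) = Π y_i^ν_i = 0.4231. Since Kp = g(X)·P^{-1}, P = (g/Kp)^(1/1) = (0.4231/0.0691)^(1/1) = 6.12 bar.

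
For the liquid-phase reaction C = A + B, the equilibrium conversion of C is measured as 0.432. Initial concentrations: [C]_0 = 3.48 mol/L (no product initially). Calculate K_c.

K_c = 1.14 mol/L

Let X = conversion of C.
Concentrations: [C] = 3.48 − 3.48X; [A] = 3.48X; [B] = 3.48X.
At X = 0.432: [C] = 1.98, [A] = 1.5, [B] = 1.5.
K_c = [A] [B] / ([C]) = 1.14 mol/L.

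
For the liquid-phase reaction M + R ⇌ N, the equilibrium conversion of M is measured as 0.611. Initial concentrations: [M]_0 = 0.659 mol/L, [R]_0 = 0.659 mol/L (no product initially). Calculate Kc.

Kc = 6.13 L/mol

Let X = conversion of M.
Concentrations: [M] = 0.659 − 0.659X; [R] = 0.659 − 0.659X; [N] = 0.659X.
At X = 0.611: [M] = 0.256, [R] = 0.256, [N] = 0.403.
Kc = [N] / ([M] [R]) = 6.13 L/mol.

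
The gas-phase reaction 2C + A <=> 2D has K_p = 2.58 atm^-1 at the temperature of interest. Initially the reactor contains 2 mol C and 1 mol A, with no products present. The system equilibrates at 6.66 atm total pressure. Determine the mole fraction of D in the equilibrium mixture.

Take 2 mol C as basis and let X be its fractional conversion, so ξ = X.
At extent ξ: n_C = 2 − 2X; n_A = 1 − X; n_D = 2X.
Total moles n_T = 3 − X.
With p_i = (n_i/n_T)P, K_p = p_D^2 / (p_C^2 p_A).
Equating to 2.58 atm^-1 and solving on 0 < X < 1: X = 0.623.
Then n_D = 1.25, n_T = 2.38, so y_D = 0.524.

y_D = 0.524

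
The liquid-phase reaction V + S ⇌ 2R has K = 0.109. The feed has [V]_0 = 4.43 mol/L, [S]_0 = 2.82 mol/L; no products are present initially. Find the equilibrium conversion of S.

Let X = conversion of S; extent ξ = 2.82·X mol/L.
Concentrations: [V] = 4.43 − 2.82X; [S] = 2.82 − 2.82X; [R] = 5.64X.
K = [R]^2 / ([V] [S]).
Solving K = 0.109 for X ∈ (0,1): X = 0.177.

X = 0.177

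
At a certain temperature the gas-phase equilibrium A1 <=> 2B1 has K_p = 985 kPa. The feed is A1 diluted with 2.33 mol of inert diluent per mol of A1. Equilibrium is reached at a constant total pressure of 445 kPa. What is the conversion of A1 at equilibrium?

Basis: 1 mol A1 initially; let X = conversion of A1. Extent ξ = X.
Species balance: n_A1 = 1 − X; n_B1 = 2X; n_I = 2.33 (inert).
Total moles n_T = 3.33 + X.
With p_i = (n_i/n_T)P, K_p = p_B1^2 / (p_A1).
Substituting and setting equal to 985 kPa gives a polynomial in X; the root in (0,1) is X = 0.751.

X = 0.751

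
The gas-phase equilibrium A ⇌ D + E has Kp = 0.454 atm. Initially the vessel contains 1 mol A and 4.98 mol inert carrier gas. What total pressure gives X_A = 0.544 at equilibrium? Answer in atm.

P = 4.56 atm

Take 1 mol A as basis and let X be its fractional conversion, so ξ = X.
At extent ξ: n_A = 1 − X; n_D = X; n_E = X; n_I = 4.98 (inert).
Summing: n_T = 5.98 + X.
Kp = p_D p_E / (p_A) with p_i = (n_i/n_T)·P.
At X = 0.544: the mole-fraction product g(X) = Π y_i^ν_i = 0.09948. Since Kp = g(X)·P^{1}, P = (Kp/g)^(1/1) = (0.454/0.09948)^(1/1) = 4.56 atm.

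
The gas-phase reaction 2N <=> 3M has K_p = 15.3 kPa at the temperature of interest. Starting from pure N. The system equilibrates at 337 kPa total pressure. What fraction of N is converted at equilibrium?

X = 0.210

Let X = conversion of N (basis 1 mol N); extent of reaction ξ = 0.5X.
Species balance: n_N = 1 − X; n_M = 1.5X.
Summing: n_T = 1 + 0.5X.
With p_i = (n_i/n_T)P, K_p = p_M^3 / (p_N^2).
Substituting and setting equal to 15.3 kPa gives a polynomial in X; the root in (0,1) is X = 0.210.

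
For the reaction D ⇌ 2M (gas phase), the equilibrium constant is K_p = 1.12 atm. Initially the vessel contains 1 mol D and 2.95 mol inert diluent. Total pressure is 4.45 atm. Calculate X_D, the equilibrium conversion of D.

X = 0.404

Let X = conversion of D (basis 1 mol D); extent of reaction ξ = X.
Species balance: n_D = 1 − X; n_M = 2X; n_I = 2.95 (inert).
Summing: n_T = 3.95 + X.
Mole fractions y_i = n_i/n_T; K_p = p_M^2 / (p_D) with p_i = y_i·P.
Setting this equal to 1.12 atm and taking the physical root (0 < X < 1) gives X = 0.404.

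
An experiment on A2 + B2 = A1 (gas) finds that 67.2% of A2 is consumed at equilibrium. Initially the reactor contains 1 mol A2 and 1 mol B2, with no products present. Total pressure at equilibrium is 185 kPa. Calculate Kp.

Take 1 mol A2 as basis and let X be its fractional conversion, so ξ = X.
Mole table: n_A2 = 1 − X; n_B2 = 1 − X; n_A1 = X.
n_T = Σnᵢ = 2 − X.
At X = 0.672: n_A2 = 0.328, n_B2 = 0.328, n_A1 = 0.672, n_T = 1.33.
p_i = (n_i/n_T)·P. Kp = p_A1 / (p_A2 p_B2) = 0.0448 kPa^-1.

Kp = 0.0448 kPa^-1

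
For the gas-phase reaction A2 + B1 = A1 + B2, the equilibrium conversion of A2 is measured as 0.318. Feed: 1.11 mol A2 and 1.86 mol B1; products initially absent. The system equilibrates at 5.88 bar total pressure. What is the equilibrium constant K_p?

K_p = 0.109

Let X = conversion of A2 (basis 1.11 mol A2); extent of reaction ξ = 1.11X.
At extent ξ: n_A2 = 1.11 − 1.11X; n_B1 = 1.86 − 1.11X; n_A1 = 1.11X; n_B2 = 1.11X.
Total moles n_T = 2.97 (Δν = 0, constant).
At X = 0.318: n_A2 = 0.757, n_B1 = 1.51, n_A1 = 0.353, n_B2 = 0.353, n_T = 2.97.
p_i = (n_i/n_T)·P. K_p = p_A1 p_B2 / (p_A2 p_B1) = 0.109.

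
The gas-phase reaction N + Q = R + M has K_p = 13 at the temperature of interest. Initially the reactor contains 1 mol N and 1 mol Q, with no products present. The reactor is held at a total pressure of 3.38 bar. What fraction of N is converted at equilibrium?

X = 0.783

Take 1 mol N as basis and let X be its fractional conversion, so ξ = X.
At extent ξ: n_N = 1 − X; n_Q = 1 − X; n_R = X; n_M = X.
Total moles n_T = 2 (Δν = 0, constant).
Mole fractions y_i = n_i/n_T; K_p = p_R p_M / (p_N p_Q) with p_i = y_i·P.
Equating to 13 and solving on 0 < X < 1: X = 0.783.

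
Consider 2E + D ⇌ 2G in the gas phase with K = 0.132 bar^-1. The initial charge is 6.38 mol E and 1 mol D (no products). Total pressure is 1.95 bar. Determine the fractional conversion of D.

X = 0.410

Let X = conversion of D (basis 1 mol D); extent of reaction ξ = X.
Moles: n_E = 6.38 − 2X; n_D = 1 − X; n_G = 2X.
n_T = Σnᵢ = 7.38 − X.
y_i = n_i/n_T, p_i = y_i·P. K = p_G^2 / (p_E^2 p_D).
This yields a degree-3 equation in X; solving on (0,1), X = 0.410.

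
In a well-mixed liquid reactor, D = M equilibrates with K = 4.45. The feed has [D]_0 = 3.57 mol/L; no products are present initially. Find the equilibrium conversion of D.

Let X = conversion of D; extent ξ = 3.57·X mol/L.
Concentrations: [D] = 3.57 − 3.57X; [M] = 3.57X.
K = [M] / ([D]).
This equals 4.45 at X = 0.817 (the root in 0 < X < 1).

X = 0.817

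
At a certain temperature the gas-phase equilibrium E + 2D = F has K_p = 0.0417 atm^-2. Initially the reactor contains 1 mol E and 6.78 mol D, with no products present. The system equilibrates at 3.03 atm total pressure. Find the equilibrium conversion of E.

X = 0.222

Take 1 mol E as basis and let X be its fractional conversion, so ξ = X.
At extent ξ: n_E = 1 − X; n_D = 6.78 − 2X; n_F = X.
Total moles n_T = 7.78 − 2X.
With p_i = (n_i/n_T)P, K_p = p_F / (p_E p_D^2).
Setting this equal to 0.0417 atm^-2 and taking the physical root (0 < X < 1) gives X = 0.222.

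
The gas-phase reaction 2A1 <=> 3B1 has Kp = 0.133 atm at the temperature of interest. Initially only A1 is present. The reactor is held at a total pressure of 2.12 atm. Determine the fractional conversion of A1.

X = 0.231

Let X = conversion of A1 (basis 1 mol A1); extent of reaction ξ = 0.5X.
Mole table: n_A1 = 1 − X; n_B1 = 1.5X.
n_T = Σnᵢ = 1 + 0.5X.
Mole fractions y_i = n_i/n_T; Kp = p_B1^3 / (p_A1^2) with p_i = y_i·P.
Substituting and setting equal to 0.133 atm gives a polynomial in X; the root in (0,1) is X = 0.231.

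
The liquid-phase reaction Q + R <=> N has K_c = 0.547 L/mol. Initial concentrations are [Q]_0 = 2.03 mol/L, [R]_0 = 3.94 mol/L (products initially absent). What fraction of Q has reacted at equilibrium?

X = 0.598

Let X = conversion of Q; extent ξ = 2.03·X mol/L.
Concentrations: [Q] = 2.03 − 2.03X; [R] = 3.94 − 2.03X; [N] = 2.03X.
K_c = [N] / ([Q] [R]).
Solving K_c = 0.547 for X ∈ (0,1): X = 0.598.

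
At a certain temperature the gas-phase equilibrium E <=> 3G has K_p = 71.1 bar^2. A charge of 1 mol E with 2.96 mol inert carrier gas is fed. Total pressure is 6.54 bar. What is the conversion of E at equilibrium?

Take 1 mol E as basis and let X be its fractional conversion, so ξ = X.
Species balance: n_E = 1 − X; n_G = 3X; n_I = 2.96 (inert).
n_T = Σnᵢ = 3.96 + 2X.
Mole fractions y_i = n_i/n_T; K_p = p_G^3 / (p_E) with p_i = y_i·P.
Setting this equal to 71.1 bar^2 and taking the physical root (0 < X < 1) gives X = 0.761.

X = 0.761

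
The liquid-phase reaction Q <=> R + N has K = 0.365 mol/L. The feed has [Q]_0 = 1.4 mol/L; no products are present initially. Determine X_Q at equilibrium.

X = 0.397

Let X = conversion of Q; extent ξ = 1.4·X mol/L.
Concentrations: [Q] = 1.4 − 1.4X; [R] = 1.4X; [N] = 1.4X.
K = [R] [N] / ([Q]).
Solving K = 0.365 for X ∈ (0,1): X = 0.397.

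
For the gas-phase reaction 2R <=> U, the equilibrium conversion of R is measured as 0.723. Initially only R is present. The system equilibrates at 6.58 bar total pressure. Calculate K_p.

Take 1 mol R as basis and let X be its fractional conversion, so ξ = 0.5X.
Species balance: n_R = 1 − X; n_U = 0.5X.
Total moles n_T = 1 − 0.5X.
At X = 0.723: n_R = 0.277, n_U = 0.361, n_T = 0.639.
p_i = (n_i/n_T)·P. K_p = p_U / (p_R^2) = 0.457 bar^-1.

K_p = 0.457 bar^-1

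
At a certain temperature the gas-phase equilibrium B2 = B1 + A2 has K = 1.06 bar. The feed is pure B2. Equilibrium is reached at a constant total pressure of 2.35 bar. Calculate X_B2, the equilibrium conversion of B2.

X = 0.558

Take 1 mol B2 as basis and let X be its fractional conversion, so ξ = X.
Species balance: n_B2 = 1 − X; n_B1 = X; n_A2 = X.
Total moles n_T = 1 + X.
With p_i = (n_i/n_T)P, K = p_B1 p_A2 / (p_B2).
This yields a degree-2 equation in X; solving on (0,1), X = 0.558.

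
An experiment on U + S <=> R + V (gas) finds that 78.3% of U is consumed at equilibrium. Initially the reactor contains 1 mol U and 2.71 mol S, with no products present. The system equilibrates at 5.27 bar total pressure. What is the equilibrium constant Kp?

Kp = 1.47

Let X = conversion of U (basis 1 mol U); extent of reaction ξ = X.
Mole table: n_U = 1 − X; n_S = 2.71 − X; n_R = X; n_V = X.
Since Δν = 0, n_T = 3.71 throughout.
At X = 0.783: n_U = 0.217, n_S = 1.93, n_R = 0.783, n_V = 0.783, n_T = 3.71.
p_i = (n_i/n_T)·P. Kp = p_R p_V / (p_U p_S) = 1.47.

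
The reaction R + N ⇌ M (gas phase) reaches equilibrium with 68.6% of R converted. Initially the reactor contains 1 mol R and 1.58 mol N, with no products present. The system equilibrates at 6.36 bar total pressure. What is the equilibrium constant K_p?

K_p = 0.728 bar^-1

Take 1 mol R as basis and let X be its fractional conversion, so ξ = X.
Moles: n_R = 1 − X; n_N = 1.58 − X; n_M = X.
Total moles n_T = 2.58 − X.
At X = 0.686: n_R = 0.314, n_N = 0.894, n_M = 0.686, n_T = 1.89.
p_i = (n_i/n_T)·P. K_p = p_M / (p_R p_N) = 0.728 bar^-1.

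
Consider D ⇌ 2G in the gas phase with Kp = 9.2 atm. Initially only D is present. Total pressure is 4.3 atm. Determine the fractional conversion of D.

Let X = conversion of D (basis 1 mol D); extent of reaction ξ = X.
At extent ξ: n_D = 1 − X; n_G = 2X.
Summing: n_T = 1 + X.
With p_i = (n_i/n_T)P, Kp = p_G^2 / (p_D).
This yields a degree-2 equation in X; solving on (0,1), X = 0.590.

X = 0.590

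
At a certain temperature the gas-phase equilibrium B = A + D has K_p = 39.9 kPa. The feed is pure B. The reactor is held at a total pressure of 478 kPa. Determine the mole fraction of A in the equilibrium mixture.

y_A = 0.217

Take 1 mol B as basis and let X be its fractional conversion, so ξ = X.
Mole table: n_B = 1 − X; n_A = X; n_D = X.
n_T = Σnᵢ = 1 + X.
With p_i = (n_i/n_T)P, K_p = p_A p_D / (p_B).
Setting this equal to 39.9 kPa and taking the physical root (0 < X < 1) gives X = 0.278.
Then n_A = 0.278, n_T = 1.28, so y_A = 0.217.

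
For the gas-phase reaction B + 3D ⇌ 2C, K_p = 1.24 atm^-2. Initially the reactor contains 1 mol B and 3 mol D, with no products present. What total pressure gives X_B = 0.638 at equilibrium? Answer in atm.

Take 1 mol B as basis and let X be its fractional conversion, so ξ = X.
Mole table: n_B = 1 − X; n_D = 3 − 3X; n_C = 2X.
Summing: n_T = 4 − 2X.
K_p = p_C^2 / (p_B p_D^3) with p_i = (n_i/n_T)·P.
At X = 0.638: the mole-fraction product g(X) = Π y_i^ν_i = 26.06. Since K_p = g(X)·P^{-2}, P = (g/K_p)^(1/2) = (26.06/1.24)^(1/2) = 4.58 atm.

P = 4.58 atm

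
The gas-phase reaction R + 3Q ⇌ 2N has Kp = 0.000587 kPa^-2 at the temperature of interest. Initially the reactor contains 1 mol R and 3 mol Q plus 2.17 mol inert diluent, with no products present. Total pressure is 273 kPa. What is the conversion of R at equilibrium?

Basis: 1 mol R initially; let X = conversion of R. Extent ξ = X.
Moles: n_R = 1 − X; n_Q = 3 − 3X; n_N = 2X; n_I = 2.17 (inert).
Summing: n_T = 6.17 − 2X.
y_i = n_i/n_T, p_i = y_i·P. Kp = p_N^2 / (p_R p_Q^3).
This yields a degree-4 equation in X; solving on (0,1), X = 0.587.

X = 0.587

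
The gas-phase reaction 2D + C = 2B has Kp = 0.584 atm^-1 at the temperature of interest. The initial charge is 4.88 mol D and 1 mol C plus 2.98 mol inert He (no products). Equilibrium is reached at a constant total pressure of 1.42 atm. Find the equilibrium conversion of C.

X = 0.458

Let X = conversion of C (basis 1 mol C); extent of reaction ξ = X.
At extent ξ: n_D = 4.88 − 2X; n_C = 1 − X; n_B = 2X; n_I = 2.98 (inert).
Total moles n_T = 8.86 − X.
Mole fractions y_i = n_i/n_T; Kp = p_B^2 / (p_D^2 p_C) with p_i = y_i·P.
Equating to 0.584 atm^-1 and solving on 0 < X < 1: X = 0.458.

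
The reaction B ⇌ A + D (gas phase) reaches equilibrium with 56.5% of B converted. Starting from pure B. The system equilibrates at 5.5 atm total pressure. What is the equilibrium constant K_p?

K_p = 2.58 atm

Take 1 mol B as basis and let X be its fractional conversion, so ξ = X.
Species balance: n_B = 1 − X; n_A = X; n_D = X.
Summing: n_T = 1 + X.
At X = 0.565: n_B = 0.435, n_A = 0.565, n_D = 0.565, n_T = 1.56.
p_i = (n_i/n_T)·P. K_p = p_A p_D / (p_B) = 2.58 atm.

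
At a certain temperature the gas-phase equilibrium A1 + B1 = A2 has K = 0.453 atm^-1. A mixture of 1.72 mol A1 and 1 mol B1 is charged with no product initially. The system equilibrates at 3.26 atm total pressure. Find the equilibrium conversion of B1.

X = 0.452

Basis: 1 mol B1 initially; let X = conversion of B1. Extent ξ = X.
Species balance: n_A1 = 1.72 − X; n_B1 = 1 − X; n_A2 = X.
Summing: n_T = 2.72 − X.
y_i = n_i/n_T, p_i = y_i·P. K = p_A2 / (p_A1 p_B1).
This yields a degree-2 equation in X; solving on (0,1), X = 0.452.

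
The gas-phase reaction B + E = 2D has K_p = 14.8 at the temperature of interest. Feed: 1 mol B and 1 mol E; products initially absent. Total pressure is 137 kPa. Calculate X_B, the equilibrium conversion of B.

Basis: 1 mol B initially; let X = conversion of B. Extent ξ = X.
Moles: n_B = 1 − X; n_E = 1 − X; n_D = 2X.
Total moles n_T = 2 (Δν = 0, constant).
y_i = n_i/n_T, p_i = y_i·P. K_p = p_D^2 / (p_B p_E).
Setting this equal to 14.8 and taking the physical root (0 < X < 1) gives X = 0.658.

X = 0.658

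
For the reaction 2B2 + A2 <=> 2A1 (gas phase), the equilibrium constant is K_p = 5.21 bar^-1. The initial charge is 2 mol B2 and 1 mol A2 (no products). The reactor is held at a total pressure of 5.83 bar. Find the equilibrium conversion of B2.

X = 0.674

Take 2 mol B2 as basis and let X be its fractional conversion, so ξ = X.
Species balance: n_B2 = 2 − 2X; n_A2 = 1 − X; n_A1 = 2X.
n_T = Σnᵢ = 3 − X.
Mole fractions y_i = n_i/n_T; K_p = p_A1^2 / (p_B2^2 p_A2) with p_i = y_i·P.
This yields a degree-3 equation in X; solving on (0,1), X = 0.674.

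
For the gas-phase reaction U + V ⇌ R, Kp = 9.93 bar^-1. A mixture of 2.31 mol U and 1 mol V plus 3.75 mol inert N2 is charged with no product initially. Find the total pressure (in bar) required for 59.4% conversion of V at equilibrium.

Take 1 mol V as basis and let X be its fractional conversion, so ξ = X.
Moles: n_U = 2.31 − X; n_V = 1 − X; n_R = X; n_I = 3.75 (inert).
Total moles n_T = 7.06 − X.
Kp = p_R / (p_U p_V) with p_i = (n_i/n_T)·P.
At X = 0.594: the mole-fraction product g(X) = Π y_i^ν_i = 5.513. Since Kp = g(X)·P^{-1}, P = (g/Kp)^(1/1) = (5.513/9.93)^(1/1) = 0.555 bar.

P = 0.555 bar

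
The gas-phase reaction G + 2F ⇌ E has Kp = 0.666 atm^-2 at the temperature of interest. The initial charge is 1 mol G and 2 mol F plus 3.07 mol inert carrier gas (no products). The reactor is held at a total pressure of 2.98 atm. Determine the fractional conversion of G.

Basis: 1 mol G initially; let X = conversion of G. Extent ξ = X.
At extent ξ: n_G = 1 − X; n_F = 2 − 2X; n_E = X; n_I = 3.07 (inert).
n_T = Σnᵢ = 6.07 − 2X.
Mole fractions y_i = n_i/n_T; Kp = p_E / (p_G p_F^2) with p_i = y_i·P.
Setting this equal to 0.666 atm^-2 and taking the physical root (0 < X < 1) gives X = 0.285.

X = 0.285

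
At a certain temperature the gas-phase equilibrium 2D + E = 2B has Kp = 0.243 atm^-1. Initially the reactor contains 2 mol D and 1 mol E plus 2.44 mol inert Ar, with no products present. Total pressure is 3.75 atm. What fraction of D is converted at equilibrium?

X = 0.265

Take 2 mol D as basis and let X be its fractional conversion, so ξ = X.
Species balance: n_D = 2 − 2X; n_E = 1 − X; n_B = 2X; n_I = 2.44 (inert).
Summing: n_T = 5.44 − X.
With p_i = (n_i/n_T)P, Kp = p_B^2 / (p_D^2 p_E).
Equating to 0.243 atm^-1 and solving on 0 < X < 1: X = 0.265.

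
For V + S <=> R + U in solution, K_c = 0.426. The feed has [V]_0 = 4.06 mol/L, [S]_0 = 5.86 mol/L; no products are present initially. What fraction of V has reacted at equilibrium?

Let X = conversion of V; extent ξ = 4.06·X mol/L.
Concentrations: [V] = 4.06 − 4.06X; [S] = 5.86 − 4.06X; [R] = 4.06X; [U] = 4.06X.
K_c = [R] [U] / ([V] [S]).
Solving K_c = 0.426 for X ∈ (0,1): X = 0.469.

X = 0.469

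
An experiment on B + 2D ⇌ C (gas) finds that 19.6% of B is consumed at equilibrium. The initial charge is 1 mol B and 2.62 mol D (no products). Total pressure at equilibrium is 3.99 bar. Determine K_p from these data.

K_p = 0.0321 bar^-2

Let X = conversion of B (basis 1 mol B); extent of reaction ξ = X.
Mole table: n_B = 1 − X; n_D = 2.62 − 2X; n_C = X.
Summing: n_T = 3.62 − 2X.
At X = 0.196: n_B = 0.804, n_D = 2.23, n_C = 0.196, n_T = 3.23.
p_i = (n_i/n_T)·P. K_p = p_C / (p_B p_D^2) = 0.0321 bar^-2.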